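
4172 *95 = 396340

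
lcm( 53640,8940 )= 53640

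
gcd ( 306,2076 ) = 6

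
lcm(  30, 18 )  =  90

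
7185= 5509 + 1676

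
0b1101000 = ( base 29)3H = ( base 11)95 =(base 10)104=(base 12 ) 88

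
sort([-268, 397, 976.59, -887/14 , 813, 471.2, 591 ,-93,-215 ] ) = [ - 268 ,-215, - 93,-887/14, 397, 471.2,  591, 813,  976.59]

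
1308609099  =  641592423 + 667016676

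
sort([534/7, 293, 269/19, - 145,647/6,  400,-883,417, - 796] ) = [ - 883,-796, - 145,  269/19, 534/7 , 647/6,  293, 400, 417 ] 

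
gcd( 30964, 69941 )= 1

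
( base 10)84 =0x54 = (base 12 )70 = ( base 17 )4g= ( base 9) 103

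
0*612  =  0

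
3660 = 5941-2281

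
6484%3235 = 14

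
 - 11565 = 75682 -87247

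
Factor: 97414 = 2^1*53^1 *919^1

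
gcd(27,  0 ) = 27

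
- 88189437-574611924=-662801361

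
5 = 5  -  0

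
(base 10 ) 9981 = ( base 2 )10011011111101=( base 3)111200200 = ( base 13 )470a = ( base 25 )FO6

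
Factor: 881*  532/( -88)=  - 117173/22 = - 2^( - 1) * 7^1*11^(-1)*19^1*881^1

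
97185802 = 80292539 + 16893263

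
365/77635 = 73/15527 = 0.00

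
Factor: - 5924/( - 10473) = 2^2*3^(- 1 )*1481^1*3491^( - 1) 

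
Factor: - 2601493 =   -  17^1*137^1*1117^1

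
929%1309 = 929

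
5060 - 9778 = -4718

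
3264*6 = 19584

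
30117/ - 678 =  - 10039/226 = - 44.42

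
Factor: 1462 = 2^1 * 17^1*43^1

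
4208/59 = 4208/59=71.32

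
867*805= 697935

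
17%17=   0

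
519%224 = 71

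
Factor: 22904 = 2^3*7^1*409^1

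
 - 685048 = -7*97864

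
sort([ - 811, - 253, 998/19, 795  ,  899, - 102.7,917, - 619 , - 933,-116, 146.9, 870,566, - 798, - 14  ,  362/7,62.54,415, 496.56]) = [-933, - 811 ,-798,-619, - 253 ,  -  116, -102.7, - 14, 362/7, 998/19, 62.54, 146.9, 415,496.56, 566, 795, 870, 899,917 ] 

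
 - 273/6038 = -1 + 5765/6038=-  0.05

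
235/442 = 235/442= 0.53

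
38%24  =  14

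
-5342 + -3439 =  - 8781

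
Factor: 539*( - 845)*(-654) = 2^1*3^1 *5^1*7^2 * 11^1*13^2*109^1  =  297867570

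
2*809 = 1618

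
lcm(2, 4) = 4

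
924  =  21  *44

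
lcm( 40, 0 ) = 0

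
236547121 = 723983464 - 487436343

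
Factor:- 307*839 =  -307^1*839^1=-257573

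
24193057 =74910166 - 50717109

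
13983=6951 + 7032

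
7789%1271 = 163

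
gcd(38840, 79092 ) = 4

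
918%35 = 8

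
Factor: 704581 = 704581^1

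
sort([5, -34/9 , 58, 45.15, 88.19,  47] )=[-34/9,5,45.15  ,  47 , 58, 88.19 ] 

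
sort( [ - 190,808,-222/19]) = [ -190, - 222/19, 808]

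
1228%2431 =1228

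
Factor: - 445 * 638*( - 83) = 23564530 = 2^1 * 5^1*11^1*29^1*83^1 * 89^1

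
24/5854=12/2927  =  0.00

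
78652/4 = 19663   =  19663.00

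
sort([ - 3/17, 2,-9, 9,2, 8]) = [ - 9, - 3/17, 2, 2,8, 9 ]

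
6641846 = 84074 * 79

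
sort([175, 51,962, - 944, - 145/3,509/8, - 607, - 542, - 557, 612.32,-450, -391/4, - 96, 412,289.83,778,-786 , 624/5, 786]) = [ - 944, - 786, - 607, - 557, - 542,  -  450,-391/4, - 96,-145/3, 51, 509/8,624/5, 175, 289.83, 412, 612.32,778,  786, 962 ] 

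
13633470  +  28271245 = 41904715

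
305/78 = 305/78 = 3.91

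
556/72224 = 139/18056 = 0.01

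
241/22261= 241/22261 = 0.01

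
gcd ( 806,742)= 2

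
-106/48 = - 53/24 =- 2.21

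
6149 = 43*143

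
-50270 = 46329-96599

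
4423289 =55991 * 79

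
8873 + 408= 9281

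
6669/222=30 + 3/74 = 30.04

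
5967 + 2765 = 8732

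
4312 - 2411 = 1901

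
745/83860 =149/16772 = 0.01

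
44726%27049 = 17677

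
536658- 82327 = 454331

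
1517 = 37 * 41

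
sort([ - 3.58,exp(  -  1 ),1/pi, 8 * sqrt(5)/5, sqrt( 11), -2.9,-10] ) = [  -  10,-3.58, - 2.9, 1/pi,exp(- 1), sqrt(11),8*sqrt( 5)/5] 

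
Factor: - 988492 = - 2^2*37^1*6679^1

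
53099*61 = 3239039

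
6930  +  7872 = 14802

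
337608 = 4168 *81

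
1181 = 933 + 248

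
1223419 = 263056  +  960363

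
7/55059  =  7/55059=0.00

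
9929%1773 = 1064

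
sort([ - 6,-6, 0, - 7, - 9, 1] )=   [-9,- 7 , - 6,-6,0, 1]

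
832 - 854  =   - 22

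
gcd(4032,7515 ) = 9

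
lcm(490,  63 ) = 4410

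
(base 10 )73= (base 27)2j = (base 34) 25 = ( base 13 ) 58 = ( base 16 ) 49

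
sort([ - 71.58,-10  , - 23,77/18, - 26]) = [ - 71.58  ,-26, - 23, -10,77/18 ]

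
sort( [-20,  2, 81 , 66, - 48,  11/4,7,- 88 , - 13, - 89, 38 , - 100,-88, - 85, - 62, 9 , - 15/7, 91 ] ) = [ - 100, - 89, - 88, - 88, - 85, - 62,  -  48, - 20 , - 13 ,-15/7, 2,  11/4,7,  9, 38 , 66, 81 , 91 ]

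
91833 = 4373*21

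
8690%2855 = 125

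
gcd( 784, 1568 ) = 784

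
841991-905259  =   - 63268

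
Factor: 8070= 2^1 * 3^1 * 5^1*269^1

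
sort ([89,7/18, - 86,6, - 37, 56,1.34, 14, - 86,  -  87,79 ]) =[ - 87, - 86 , - 86, - 37,7/18 , 1.34,6, 14, 56,  79, 89 ] 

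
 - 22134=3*( - 7378) 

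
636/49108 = 159/12277 =0.01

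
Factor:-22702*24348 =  - 2^3*3^1*2029^1*11351^1=   -552748296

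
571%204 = 163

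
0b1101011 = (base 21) 52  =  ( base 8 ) 153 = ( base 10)107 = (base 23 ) 4f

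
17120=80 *214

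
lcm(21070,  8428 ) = 42140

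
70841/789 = 70841/789 =89.79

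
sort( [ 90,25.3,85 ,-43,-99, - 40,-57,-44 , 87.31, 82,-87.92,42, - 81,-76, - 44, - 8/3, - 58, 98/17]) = [ - 99, - 87.92, - 81, - 76, - 58, - 57, - 44, - 44, - 43, - 40, - 8/3,98/17, 25.3,42,82,  85,87.31 , 90 ] 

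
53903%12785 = 2763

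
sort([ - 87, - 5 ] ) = [-87, - 5] 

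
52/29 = 1  +  23/29 = 1.79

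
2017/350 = 5 + 267/350 = 5.76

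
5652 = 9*628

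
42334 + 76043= 118377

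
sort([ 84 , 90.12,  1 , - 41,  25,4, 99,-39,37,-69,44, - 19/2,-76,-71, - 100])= [-100, - 76,-71, - 69,-41,-39, - 19/2,1,4,25, 37  ,  44,84, 90.12,99]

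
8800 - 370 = 8430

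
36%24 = 12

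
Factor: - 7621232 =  - 2^4*239^1* 1993^1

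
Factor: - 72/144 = - 1/2  =  -2^( - 1 )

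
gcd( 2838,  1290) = 258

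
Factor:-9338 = -2^1*7^1*23^1 * 29^1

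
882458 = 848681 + 33777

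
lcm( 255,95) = 4845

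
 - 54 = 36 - 90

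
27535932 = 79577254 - 52041322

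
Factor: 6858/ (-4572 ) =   -  3/2 = -  2^(  -  1)*3^1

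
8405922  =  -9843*(-854 )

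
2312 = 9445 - 7133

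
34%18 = 16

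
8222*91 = 748202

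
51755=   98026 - 46271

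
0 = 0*62016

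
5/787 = 5/787 = 0.01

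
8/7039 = 8/7039 =0.00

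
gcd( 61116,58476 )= 132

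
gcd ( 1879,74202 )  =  1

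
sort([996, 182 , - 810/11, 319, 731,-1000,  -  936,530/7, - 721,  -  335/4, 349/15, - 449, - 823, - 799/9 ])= [- 1000, - 936, - 823, - 721, - 449,-799/9, - 335/4, - 810/11,349/15,  530/7, 182,319 , 731, 996 ]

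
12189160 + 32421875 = 44611035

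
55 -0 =55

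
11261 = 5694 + 5567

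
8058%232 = 170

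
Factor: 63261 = 3^4*11^1*71^1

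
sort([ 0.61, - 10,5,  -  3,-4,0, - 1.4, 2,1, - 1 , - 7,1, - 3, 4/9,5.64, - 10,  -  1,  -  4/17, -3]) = [  -  10, -10, -7,-4, - 3, - 3, - 3, - 1.4, - 1, - 1, - 4/17 , 0,4/9,  0.61, 1,1, 2,  5,5.64]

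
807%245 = 72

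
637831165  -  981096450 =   -  343265285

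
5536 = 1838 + 3698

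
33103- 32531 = 572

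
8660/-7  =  -8660/7= - 1237.14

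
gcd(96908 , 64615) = 1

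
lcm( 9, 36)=36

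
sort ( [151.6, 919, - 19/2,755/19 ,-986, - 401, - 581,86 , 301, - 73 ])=[ - 986, - 581, - 401 , - 73, - 19/2,755/19 , 86, 151.6,301, 919]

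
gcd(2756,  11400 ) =4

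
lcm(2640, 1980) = 7920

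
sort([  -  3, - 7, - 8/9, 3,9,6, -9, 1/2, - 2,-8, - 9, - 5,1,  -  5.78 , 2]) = [ - 9,  -  9, - 8,  -  7  , - 5.78,-5, - 3, - 2 , - 8/9, 1/2,1, 2,  3 , 6, 9]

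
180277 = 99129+81148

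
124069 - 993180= -869111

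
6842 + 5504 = 12346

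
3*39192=117576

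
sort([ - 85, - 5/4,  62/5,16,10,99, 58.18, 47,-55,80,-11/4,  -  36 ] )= [ - 85, -55, - 36,-11/4, - 5/4,10,62/5,16,47,58.18,80 , 99]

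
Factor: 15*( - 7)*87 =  - 9135 = - 3^2*5^1*7^1 * 29^1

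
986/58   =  17 = 17.00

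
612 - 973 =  - 361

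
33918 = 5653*6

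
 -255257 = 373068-628325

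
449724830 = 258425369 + 191299461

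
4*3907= 15628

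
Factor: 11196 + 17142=28338 = 2^1*3^1*4723^1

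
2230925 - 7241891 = -5010966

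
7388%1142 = 536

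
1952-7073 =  - 5121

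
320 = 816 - 496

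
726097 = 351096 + 375001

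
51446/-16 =  -  3216 + 5/8  =  - 3215.38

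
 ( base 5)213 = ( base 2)111010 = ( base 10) 58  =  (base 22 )2e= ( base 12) 4A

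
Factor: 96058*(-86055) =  - 2^1*3^1*5^1*5737^1*48029^1 =- 8266271190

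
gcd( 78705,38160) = 2385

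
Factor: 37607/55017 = 3^( - 2)*6113^( - 1)*37607^1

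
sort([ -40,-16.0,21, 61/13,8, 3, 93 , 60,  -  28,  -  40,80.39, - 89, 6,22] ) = [-89,-40,-40,-28, - 16.0,3,61/13, 6, 8,21, 22,60,80.39,93]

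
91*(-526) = - 47866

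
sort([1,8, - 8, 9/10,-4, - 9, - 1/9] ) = [  -  9, - 8, - 4,-1/9, 9/10,1,8 ] 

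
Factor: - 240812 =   -  2^2 * 11^1 * 13^1* 421^1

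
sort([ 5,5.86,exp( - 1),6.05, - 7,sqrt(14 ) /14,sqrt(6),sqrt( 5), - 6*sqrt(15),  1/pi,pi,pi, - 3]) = [ - 6*sqrt( 15), - 7, - 3, sqrt(14) /14,  1/pi,exp(  -  1),sqrt( 5),sqrt( 6),pi, pi, 5,5.86,  6.05]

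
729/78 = 9 +9/26 = 9.35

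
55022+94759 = 149781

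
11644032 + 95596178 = 107240210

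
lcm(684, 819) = 62244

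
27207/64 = 27207/64 = 425.11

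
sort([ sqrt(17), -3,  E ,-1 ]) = [-3, - 1,E, sqrt(17)]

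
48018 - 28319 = 19699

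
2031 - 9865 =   -  7834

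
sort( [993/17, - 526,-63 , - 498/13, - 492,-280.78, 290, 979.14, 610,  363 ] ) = [ - 526, - 492, - 280.78, - 63, - 498/13,  993/17, 290,  363, 610, 979.14] 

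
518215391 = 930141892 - 411926501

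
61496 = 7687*8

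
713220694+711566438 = 1424787132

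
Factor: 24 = 2^3*3^1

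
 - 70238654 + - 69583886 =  - 139822540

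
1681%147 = 64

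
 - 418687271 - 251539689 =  - 670226960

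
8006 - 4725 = 3281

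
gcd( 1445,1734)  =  289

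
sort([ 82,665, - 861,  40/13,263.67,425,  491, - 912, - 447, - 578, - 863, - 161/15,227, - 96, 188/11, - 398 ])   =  [ - 912, - 863, - 861, - 578, - 447, - 398, - 96, - 161/15,40/13,188/11,82, 227 , 263.67, 425,491,665] 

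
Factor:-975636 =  -2^2*3^2*41^1*661^1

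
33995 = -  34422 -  - 68417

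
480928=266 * 1808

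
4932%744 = 468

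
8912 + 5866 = 14778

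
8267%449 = 185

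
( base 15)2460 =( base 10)7740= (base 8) 17074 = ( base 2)1111000111100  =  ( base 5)221430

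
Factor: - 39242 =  - 2^1*7^1*2803^1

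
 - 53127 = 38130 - 91257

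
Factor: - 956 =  - 2^2*239^1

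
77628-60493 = 17135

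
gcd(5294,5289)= 1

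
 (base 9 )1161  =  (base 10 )865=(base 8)1541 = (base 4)31201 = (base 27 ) 151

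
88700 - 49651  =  39049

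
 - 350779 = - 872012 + 521233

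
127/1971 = 127/1971 = 0.06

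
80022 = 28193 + 51829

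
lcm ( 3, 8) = 24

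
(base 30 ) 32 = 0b1011100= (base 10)92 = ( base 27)3b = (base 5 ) 332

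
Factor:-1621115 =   -  5^1 * 324223^1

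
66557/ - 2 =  - 66557/2 = -  33278.50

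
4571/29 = 4571/29 = 157.62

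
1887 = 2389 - 502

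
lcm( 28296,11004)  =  198072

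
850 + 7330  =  8180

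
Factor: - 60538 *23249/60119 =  - 2^1*67^1*79^( - 1)*347^1*761^( - 1)*30269^1 = - 1407447962/60119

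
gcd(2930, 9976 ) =2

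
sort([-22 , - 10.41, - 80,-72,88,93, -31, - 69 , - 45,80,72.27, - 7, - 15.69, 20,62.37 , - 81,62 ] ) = [ - 81 , - 80, -72, - 69,- 45 ,-31, - 22, - 15.69,-10.41,  -  7,20,62,62.37, 72.27,80, 88,93 ] 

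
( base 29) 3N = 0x6E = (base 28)3q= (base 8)156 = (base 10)110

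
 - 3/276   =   - 1  +  91/92=- 0.01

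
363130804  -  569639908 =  - 206509104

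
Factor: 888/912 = 37/38 = 2^ ( - 1 )*19^( - 1) * 37^1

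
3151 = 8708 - 5557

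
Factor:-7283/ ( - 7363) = 37^(  -  1)*199^( - 1)*7283^1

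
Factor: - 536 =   -  2^3*67^1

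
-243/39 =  - 81/13 = - 6.23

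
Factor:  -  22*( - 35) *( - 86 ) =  - 66220   =  - 2^2 * 5^1*7^1*11^1 *43^1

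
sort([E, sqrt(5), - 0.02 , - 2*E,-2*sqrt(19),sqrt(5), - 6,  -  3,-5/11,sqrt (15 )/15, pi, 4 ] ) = [ - 2*sqrt(19), - 6, - 2*E, - 3, - 5/11, - 0.02,sqrt(15) /15,sqrt(5),sqrt(5 ), E, pi , 4 ] 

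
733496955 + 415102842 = 1148599797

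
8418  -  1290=7128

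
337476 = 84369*4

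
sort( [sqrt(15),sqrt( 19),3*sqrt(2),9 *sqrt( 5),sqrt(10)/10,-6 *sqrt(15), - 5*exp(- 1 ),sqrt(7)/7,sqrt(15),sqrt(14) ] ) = [-6*sqrt(15),-5*exp( - 1 ), sqrt( 10)/10, sqrt(  7 )/7,sqrt ( 14 ),sqrt (15 ),sqrt ( 15),  3 *sqrt( 2 ),sqrt(19 ) , 9*sqrt(5 )]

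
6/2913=2/971 = 0.00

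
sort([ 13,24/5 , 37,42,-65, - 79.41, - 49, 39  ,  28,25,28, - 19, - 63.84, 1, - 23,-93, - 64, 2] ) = [ - 93,-79.41,-65, - 64,- 63.84, - 49,-23,- 19, 1,2,  24/5,13, 25, 28,28 , 37,39 , 42 ] 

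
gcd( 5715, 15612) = 3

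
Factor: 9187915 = 5^1*11^1*89^1*1877^1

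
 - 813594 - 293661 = - 1107255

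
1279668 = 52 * 24609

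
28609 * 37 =1058533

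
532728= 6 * 88788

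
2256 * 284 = 640704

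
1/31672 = 1/31672 = 0.00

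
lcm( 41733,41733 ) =41733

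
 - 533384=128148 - 661532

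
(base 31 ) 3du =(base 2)110011110100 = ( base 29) 3ra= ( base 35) 2OQ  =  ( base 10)3316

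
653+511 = 1164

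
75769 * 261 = 19775709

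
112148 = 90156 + 21992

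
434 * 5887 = 2554958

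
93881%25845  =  16346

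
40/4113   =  40/4113 = 0.01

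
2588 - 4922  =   - 2334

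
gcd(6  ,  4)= 2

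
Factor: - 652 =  - 2^2*163^1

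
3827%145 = 57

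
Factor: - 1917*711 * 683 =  - 3^5 *71^1*  79^1*683^1 = -930920121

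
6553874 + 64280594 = 70834468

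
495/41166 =55/4574 =0.01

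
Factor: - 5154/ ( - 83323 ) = 6/97 = 2^1 * 3^1*97^(  -  1 )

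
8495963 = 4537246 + 3958717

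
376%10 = 6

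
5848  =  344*17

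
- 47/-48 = 47/48 = 0.98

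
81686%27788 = 26110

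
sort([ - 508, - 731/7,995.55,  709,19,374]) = [-508, - 731/7,19,  374,709,995.55]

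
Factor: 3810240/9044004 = 2^4* 3^4*5^1* 7^2*709^( - 1)*1063^( - 1) = 317520/753667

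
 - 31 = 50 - 81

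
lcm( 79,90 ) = 7110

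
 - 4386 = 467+-4853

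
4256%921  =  572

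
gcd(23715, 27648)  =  9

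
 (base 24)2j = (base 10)67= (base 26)2F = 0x43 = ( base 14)4B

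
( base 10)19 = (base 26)J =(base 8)23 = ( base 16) 13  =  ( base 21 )J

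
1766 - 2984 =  - 1218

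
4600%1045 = 420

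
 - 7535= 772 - 8307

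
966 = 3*322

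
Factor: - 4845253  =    -  7^1 * 71^1*9749^1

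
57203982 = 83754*683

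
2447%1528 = 919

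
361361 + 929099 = 1290460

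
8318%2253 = 1559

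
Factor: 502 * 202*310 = 31435240=2^3 * 5^1*31^1*101^1 * 251^1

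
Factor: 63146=2^1*31573^1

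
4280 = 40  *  107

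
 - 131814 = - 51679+-80135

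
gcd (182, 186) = 2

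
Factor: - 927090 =-2^1*3^2*5^1*10301^1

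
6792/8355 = 2264/2785 = 0.81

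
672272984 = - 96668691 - - 768941675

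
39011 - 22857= 16154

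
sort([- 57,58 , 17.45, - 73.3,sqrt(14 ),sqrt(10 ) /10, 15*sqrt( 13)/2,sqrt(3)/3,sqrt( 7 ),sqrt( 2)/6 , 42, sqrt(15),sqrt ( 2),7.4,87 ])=[ - 73.3 ,-57 , sqrt(2) /6, sqrt(10 )/10,  sqrt (3 ) /3,sqrt( 2),sqrt(7),sqrt(14 ),sqrt( 15),7.4,17.45,15*sqrt (13)/2,42, 58,87]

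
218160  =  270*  808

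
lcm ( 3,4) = 12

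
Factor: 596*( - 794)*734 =-347346416= -2^4 *149^1 * 367^1*397^1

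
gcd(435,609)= 87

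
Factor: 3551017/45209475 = 3^( - 3 )*5^( -2)*131^1*27107^1*66977^( - 1)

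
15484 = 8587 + 6897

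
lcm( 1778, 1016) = 7112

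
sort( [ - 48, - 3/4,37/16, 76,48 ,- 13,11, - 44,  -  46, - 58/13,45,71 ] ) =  [- 48,-46, - 44, - 13, - 58/13, - 3/4, 37/16,11,45, 48,71,76 ]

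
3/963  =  1/321=0.00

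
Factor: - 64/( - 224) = 2/7 = 2^1*7^( - 1) 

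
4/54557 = 4/54557 = 0.00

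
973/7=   139 = 139.00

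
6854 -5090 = 1764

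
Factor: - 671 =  -11^1*61^1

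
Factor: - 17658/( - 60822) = 9/31 = 3^2*31^( - 1)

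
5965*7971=47547015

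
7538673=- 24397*(- 309)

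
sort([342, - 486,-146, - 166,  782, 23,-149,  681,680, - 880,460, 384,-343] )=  [ - 880,-486, - 343, - 166,-149, - 146, 23, 342,384, 460, 680,681,782 ]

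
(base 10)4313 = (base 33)3VN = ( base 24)7BH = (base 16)10D9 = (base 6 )31545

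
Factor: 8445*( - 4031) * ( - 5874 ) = 199961503830 = 2^1*3^2*5^1*11^1*29^1*89^1*139^1 *563^1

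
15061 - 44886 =-29825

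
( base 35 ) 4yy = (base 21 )DID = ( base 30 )6O4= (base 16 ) 17ec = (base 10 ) 6124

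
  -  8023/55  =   - 146 + 7/55 = - 145.87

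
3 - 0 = 3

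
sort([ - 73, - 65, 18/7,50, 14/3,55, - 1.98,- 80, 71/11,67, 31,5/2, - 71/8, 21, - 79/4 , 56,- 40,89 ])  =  [ - 80, - 73, -65, - 40, - 79/4, - 71/8, - 1.98,5/2 , 18/7, 14/3,71/11, 21,31,50 , 55,56,67,89 ]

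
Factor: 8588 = 2^2*19^1*113^1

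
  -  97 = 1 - 98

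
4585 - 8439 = -3854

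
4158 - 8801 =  - 4643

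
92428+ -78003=14425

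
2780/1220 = 2 + 17/61 = 2.28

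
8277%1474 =907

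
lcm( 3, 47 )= 141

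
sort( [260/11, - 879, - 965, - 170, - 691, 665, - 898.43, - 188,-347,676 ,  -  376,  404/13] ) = [ - 965, - 898.43, - 879,-691, - 376, - 347 , - 188,-170,260/11, 404/13,665 , 676] 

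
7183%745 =478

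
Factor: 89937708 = 2^2*3^1*7^1*79^1*13553^1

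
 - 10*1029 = - 10290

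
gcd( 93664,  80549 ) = 1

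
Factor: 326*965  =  2^1*5^1*163^1*193^1  =  314590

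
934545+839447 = 1773992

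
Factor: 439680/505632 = 2^2*5^1*23^(-1) = 20/23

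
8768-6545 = 2223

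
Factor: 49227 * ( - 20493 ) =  - 3^5 * 11^1*23^1 * 61^1 * 269^1= - 1008808911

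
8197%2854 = 2489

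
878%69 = 50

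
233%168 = 65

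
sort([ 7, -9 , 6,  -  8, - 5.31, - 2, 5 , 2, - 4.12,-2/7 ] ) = [ - 9, - 8, - 5.31,-4.12, - 2, - 2/7,2, 5 , 6, 7 ]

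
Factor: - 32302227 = - 3^1*17^1*633377^1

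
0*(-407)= 0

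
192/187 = 1+5/187 = 1.03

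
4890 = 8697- 3807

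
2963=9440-6477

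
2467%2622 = 2467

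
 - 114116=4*( - 28529) 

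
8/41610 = 4/20805 = 0.00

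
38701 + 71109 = 109810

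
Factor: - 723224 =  - 2^3 * 90403^1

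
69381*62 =4301622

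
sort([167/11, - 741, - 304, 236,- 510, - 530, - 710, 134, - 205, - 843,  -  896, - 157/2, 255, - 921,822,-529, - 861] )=[ - 921, - 896, - 861, - 843, - 741 , - 710, - 530, - 529, -510, - 304,-205, - 157/2, 167/11, 134 , 236, 255,822]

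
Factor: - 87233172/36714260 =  - 3^1*5^( - 1 )*11^(  -  1 )  *  13^1*43^(  -  1) * 61^1*89^1 * 103^1*3881^( - 1) = - 21808293/9178565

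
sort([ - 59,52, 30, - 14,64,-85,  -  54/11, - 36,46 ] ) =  [  -  85, -59, - 36,-14, - 54/11,30,46, 52,64]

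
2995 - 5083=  - 2088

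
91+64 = 155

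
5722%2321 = 1080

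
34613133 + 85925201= 120538334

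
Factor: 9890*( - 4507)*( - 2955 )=131716849650 = 2^1 *3^1*5^2*23^1*43^1*197^1*4507^1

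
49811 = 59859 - 10048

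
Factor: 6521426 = 2^1*661^1*4933^1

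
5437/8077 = 5437/8077 = 0.67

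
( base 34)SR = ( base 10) 979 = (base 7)2566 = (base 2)1111010011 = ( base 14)4DD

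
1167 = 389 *3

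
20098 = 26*773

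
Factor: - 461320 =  - 2^3*5^1*19^1*607^1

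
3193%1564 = 65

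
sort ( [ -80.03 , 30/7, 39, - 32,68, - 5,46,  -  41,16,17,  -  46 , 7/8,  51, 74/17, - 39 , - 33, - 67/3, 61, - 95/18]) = [ - 80.03, - 46,-41,- 39,- 33, - 32,- 67/3, - 95/18,-5,7/8,30/7,74/17,16,17, 39, 46,51, 61 , 68 ] 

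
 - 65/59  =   - 65/59  =  - 1.10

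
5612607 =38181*147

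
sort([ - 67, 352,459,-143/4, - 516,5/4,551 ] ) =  [  -  516, - 67, - 143/4,5/4, 352,459,551] 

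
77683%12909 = 229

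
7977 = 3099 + 4878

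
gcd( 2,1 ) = 1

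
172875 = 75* 2305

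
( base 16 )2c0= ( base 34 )KO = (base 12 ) 4a8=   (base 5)10304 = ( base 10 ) 704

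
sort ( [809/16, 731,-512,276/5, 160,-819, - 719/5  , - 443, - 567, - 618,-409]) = [-819,-618,-567, - 512, - 443,-409, - 719/5, 809/16,276/5,160,731]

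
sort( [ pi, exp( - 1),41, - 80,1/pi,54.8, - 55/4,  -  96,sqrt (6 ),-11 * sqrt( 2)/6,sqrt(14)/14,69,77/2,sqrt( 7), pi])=[ - 96, - 80,-55/4, - 11*sqrt(2 ) /6,sqrt( 14)/14,1/pi,exp(-1),sqrt( 6), sqrt( 7 ), pi,pi,77/2,41,  54.8 , 69]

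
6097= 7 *871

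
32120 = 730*44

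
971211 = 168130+803081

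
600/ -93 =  - 7  +  17/31 = - 6.45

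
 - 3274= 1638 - 4912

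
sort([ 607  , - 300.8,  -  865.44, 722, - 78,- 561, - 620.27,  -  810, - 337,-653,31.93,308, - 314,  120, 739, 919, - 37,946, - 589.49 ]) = [ - 865.44, - 810  , - 653, - 620.27, - 589.49, - 561, - 337 , - 314, - 300.8, - 78, - 37,31.93,  120, 308,607,722,  739, 919,946]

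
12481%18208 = 12481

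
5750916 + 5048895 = 10799811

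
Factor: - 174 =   -  2^1  *3^1*29^1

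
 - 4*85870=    - 343480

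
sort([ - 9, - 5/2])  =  [ - 9, - 5/2 ] 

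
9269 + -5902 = 3367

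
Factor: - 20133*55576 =- 1118911608=- 2^3 *3^2 * 2237^1*6947^1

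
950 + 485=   1435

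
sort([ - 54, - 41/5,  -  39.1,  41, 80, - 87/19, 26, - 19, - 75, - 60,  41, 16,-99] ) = [- 99, - 75 , - 60, - 54,-39.1, - 19, - 41/5, - 87/19, 16,26, 41, 41, 80]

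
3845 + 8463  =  12308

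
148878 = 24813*6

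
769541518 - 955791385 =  - 186249867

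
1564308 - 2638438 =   -  1074130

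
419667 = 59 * 7113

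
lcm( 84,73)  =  6132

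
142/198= 71/99  =  0.72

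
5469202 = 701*7802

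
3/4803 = 1/1601= 0.00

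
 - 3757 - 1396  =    -  5153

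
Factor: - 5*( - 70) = 350  =  2^1*5^2*7^1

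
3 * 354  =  1062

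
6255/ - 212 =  - 30  +  105/212 = - 29.50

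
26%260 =26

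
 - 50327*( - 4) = 201308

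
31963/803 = 31963/803  =  39.80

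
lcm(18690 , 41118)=205590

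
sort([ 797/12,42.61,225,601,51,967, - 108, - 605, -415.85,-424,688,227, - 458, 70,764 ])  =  [ - 605,-458, - 424, - 415.85, - 108, 42.61,  51, 797/12,70 , 225,227, 601,688,764,967]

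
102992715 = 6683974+96308741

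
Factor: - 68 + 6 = -2^1*31^1 =-62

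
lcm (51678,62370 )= 1808730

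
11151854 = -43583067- - 54734921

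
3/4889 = 3/4889 = 0.00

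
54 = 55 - 1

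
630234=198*3183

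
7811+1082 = 8893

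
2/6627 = 2/6627 = 0.00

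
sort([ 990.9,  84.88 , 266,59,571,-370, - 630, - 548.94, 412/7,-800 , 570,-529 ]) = [-800,-630, - 548.94 , - 529, - 370, 412/7,59, 84.88, 266,570,571, 990.9]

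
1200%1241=1200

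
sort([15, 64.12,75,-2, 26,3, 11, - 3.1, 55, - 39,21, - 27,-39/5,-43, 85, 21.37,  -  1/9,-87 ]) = [-87,  -  43,-39, - 27, -39/5, -3.1,-2,  -  1/9, 3, 11, 15, 21,21.37, 26, 55,64.12,75, 85] 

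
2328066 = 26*89541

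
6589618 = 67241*98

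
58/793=58/793 = 0.07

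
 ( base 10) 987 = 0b1111011011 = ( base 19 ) 2DI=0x3db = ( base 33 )tu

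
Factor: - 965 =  - 5^1*193^1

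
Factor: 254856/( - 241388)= - 246/233=- 2^1*3^1 * 41^1*233^( - 1)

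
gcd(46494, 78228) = 738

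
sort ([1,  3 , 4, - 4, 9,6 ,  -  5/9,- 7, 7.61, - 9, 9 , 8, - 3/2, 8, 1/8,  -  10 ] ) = [ - 10, - 9, - 7, - 4, - 3/2,  -  5/9,1/8,  1, 3,  4,6, 7.61,8 , 8,9,9 ] 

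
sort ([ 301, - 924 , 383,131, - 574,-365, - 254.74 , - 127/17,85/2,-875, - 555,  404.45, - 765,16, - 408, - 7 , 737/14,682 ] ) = [ - 924,-875, - 765, - 574, - 555, - 408,-365, - 254.74,-127/17, - 7,16,85/2,737/14,131,  301,  383 , 404.45,682]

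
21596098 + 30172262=51768360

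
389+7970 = 8359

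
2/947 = 2/947 = 0.00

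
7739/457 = 7739/457 = 16.93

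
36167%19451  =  16716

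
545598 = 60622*9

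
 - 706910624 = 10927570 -717838194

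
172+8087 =8259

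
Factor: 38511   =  3^2*11^1*389^1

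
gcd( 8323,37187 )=41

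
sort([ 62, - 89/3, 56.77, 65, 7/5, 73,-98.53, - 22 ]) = [-98.53, - 89/3,  -  22,7/5, 56.77, 62, 65, 73]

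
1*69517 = 69517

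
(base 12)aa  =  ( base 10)130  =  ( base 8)202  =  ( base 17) 7B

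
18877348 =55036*343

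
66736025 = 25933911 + 40802114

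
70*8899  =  622930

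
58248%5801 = 238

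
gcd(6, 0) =6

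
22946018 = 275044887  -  252098869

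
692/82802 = 346/41401=0.01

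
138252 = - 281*( - 492 )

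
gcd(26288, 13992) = 424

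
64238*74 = 4753612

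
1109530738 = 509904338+599626400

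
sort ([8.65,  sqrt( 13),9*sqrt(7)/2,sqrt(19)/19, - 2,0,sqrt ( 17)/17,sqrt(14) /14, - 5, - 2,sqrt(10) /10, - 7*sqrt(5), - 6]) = [ - 7*sqrt(5), - 6, - 5, - 2, - 2,0,sqrt(19)/19,sqrt(17)/17, sqrt(14 ) /14, sqrt(10)/10,sqrt(13), 8.65 , 9 * sqrt ( 7)/2 ]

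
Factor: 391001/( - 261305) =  - 5^( -1 )*11^( - 1)*13^1*19^1*1583^1 * 4751^(  -  1 ) 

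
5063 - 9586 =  - 4523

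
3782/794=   4 + 303/397 = 4.76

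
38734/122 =19367/61 = 317.49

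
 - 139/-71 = 139/71 =1.96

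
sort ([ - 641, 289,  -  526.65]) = [ - 641,-526.65,289] 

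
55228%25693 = 3842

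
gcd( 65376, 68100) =2724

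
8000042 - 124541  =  7875501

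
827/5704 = 827/5704 = 0.14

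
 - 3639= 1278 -4917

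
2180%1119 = 1061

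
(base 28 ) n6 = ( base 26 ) p0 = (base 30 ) LK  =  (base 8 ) 1212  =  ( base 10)650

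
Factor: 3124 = 2^2*11^1*71^1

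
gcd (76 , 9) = 1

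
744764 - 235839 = 508925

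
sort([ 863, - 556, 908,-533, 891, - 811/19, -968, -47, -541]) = [ -968,-556,-541 ,-533,-47, - 811/19,  863 , 891 , 908]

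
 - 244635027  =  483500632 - 728135659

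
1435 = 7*205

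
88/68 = 22/17 = 1.29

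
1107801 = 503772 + 604029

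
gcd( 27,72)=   9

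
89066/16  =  5566 + 5/8 = 5566.62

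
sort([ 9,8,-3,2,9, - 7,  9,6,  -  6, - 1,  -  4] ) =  [-7, - 6,-4,  -  3, - 1, 2,6,  8, 9, 9  ,  9 ] 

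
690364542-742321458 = -51956916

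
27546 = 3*9182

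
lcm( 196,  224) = 1568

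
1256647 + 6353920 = 7610567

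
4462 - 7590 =-3128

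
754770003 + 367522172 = 1122292175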